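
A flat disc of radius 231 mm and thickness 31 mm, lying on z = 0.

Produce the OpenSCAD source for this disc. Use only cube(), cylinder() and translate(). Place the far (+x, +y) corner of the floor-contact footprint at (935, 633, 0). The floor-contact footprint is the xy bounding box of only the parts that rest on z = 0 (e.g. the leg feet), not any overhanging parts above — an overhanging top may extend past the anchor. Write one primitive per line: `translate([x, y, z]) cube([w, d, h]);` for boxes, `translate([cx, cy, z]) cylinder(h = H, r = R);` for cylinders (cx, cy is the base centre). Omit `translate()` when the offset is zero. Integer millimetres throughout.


translate([704, 402, 0]) cylinder(h = 31, r = 231);


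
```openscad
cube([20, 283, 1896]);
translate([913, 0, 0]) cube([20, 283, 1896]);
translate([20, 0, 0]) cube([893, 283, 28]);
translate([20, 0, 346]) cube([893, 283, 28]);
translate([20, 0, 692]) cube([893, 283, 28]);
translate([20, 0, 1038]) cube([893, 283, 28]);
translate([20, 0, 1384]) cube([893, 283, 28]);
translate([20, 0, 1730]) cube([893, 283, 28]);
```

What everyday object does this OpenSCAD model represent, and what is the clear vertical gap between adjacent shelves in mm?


A bookshelf. The clear shelf gap is 318 mm.

Two tall side panels with 6 horizontal boards between them — a bookshelf. The first two shelf undersides are at z = 0 and z = 346; with shelf thickness 28, the clear gap is 346 − 0 − 28 = 318 mm.


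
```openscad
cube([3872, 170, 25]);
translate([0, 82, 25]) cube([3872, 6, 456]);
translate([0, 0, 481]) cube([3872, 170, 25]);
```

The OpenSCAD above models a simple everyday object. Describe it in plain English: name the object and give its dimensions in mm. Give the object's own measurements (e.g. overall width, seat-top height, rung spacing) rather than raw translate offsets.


An I-beam lying along x, 3872 mm long. Overall section height 506 mm. Two flanges 170 mm wide (y) and 25 mm thick, one on the floor and one at the top; a web 6 mm thick runs between them, centred on the flange width.


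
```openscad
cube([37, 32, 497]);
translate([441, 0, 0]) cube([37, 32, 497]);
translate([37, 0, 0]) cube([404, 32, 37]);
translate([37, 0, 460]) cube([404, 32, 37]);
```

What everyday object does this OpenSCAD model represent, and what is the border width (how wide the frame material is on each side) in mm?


A picture frame. The border width is 37 mm.

Four thin pieces enclosing a rectangular opening — a picture frame. The two full-height stiles are 497 mm tall; the top rail sits at z = 460 and is 37 mm tall, so the border above the opening is 497 − 460 = 37 mm, matching the stile x-width.


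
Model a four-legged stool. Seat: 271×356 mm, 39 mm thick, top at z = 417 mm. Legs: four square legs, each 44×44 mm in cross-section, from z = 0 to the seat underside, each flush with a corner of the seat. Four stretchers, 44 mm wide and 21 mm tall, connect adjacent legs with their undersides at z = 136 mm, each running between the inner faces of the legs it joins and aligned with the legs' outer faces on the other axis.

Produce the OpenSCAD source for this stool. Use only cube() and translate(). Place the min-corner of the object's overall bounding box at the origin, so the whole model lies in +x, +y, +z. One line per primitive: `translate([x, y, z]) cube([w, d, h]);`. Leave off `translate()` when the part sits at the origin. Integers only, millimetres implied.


translate([0, 0, 378]) cube([271, 356, 39]);
cube([44, 44, 378]);
translate([227, 0, 0]) cube([44, 44, 378]);
translate([0, 312, 0]) cube([44, 44, 378]);
translate([227, 312, 0]) cube([44, 44, 378]);
translate([44, 0, 136]) cube([183, 44, 21]);
translate([44, 312, 136]) cube([183, 44, 21]);
translate([0, 44, 136]) cube([44, 268, 21]);
translate([227, 44, 136]) cube([44, 268, 21]);


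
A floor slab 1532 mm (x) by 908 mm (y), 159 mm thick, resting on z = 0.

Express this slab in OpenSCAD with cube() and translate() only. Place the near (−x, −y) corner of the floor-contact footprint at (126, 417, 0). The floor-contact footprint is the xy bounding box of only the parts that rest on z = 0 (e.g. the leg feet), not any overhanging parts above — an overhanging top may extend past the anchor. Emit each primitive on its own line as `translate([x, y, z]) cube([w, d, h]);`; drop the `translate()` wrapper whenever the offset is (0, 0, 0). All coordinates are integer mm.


translate([126, 417, 0]) cube([1532, 908, 159]);


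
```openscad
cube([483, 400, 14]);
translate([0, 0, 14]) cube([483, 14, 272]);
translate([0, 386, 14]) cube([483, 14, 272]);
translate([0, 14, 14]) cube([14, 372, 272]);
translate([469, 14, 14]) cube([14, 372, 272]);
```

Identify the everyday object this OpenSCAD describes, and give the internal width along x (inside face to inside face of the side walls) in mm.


An open box. The internal width is 455 mm.

A 483×400 base slab with four walls standing on it — an open box. The base is 483 mm wide and the walls are 14 mm thick, so the internal width is 483 − 2 × 14 = 455 mm.


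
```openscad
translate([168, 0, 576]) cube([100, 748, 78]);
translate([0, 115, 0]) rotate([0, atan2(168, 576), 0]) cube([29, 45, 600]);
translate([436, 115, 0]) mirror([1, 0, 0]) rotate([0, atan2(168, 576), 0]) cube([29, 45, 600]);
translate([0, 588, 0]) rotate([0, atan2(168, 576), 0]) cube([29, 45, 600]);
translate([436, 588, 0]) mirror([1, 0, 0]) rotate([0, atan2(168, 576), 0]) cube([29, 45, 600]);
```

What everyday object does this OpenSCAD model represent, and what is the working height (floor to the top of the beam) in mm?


A sawhorse. The overall height is 654 mm.

A beam across two mirrored pairs of raked legs — a sawhorse. The beam's underside is at z = 576 (matching the legs' vertical rise in atan2(168, 576)) and the beam is 78 mm tall, so its top is at 576 + 78 = 654 mm. The raked legs top out at the beam's underside, so that is the highest point.


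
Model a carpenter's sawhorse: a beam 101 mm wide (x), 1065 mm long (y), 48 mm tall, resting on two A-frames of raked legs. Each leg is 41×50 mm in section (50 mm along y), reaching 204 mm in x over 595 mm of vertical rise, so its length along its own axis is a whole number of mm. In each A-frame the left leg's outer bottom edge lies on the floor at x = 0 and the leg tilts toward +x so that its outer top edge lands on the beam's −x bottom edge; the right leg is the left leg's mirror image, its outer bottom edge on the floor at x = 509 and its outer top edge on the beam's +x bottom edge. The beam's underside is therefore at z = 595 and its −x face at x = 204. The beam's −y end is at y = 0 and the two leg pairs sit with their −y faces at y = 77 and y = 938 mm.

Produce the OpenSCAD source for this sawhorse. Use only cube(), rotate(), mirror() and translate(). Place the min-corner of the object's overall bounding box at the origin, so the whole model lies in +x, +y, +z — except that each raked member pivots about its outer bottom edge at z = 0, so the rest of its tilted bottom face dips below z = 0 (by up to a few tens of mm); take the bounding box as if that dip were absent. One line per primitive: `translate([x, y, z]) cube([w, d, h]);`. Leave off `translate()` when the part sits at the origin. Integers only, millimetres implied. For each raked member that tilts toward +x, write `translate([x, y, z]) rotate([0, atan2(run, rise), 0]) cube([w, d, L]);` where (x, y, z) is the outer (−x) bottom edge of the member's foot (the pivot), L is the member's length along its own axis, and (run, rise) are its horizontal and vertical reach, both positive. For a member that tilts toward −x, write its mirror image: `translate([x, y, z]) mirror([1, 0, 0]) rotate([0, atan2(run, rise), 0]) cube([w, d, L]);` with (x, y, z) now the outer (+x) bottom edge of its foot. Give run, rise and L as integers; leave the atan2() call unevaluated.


translate([204, 0, 595]) cube([101, 1065, 48]);
translate([0, 77, 0]) rotate([0, atan2(204, 595), 0]) cube([41, 50, 629]);
translate([509, 77, 0]) mirror([1, 0, 0]) rotate([0, atan2(204, 595), 0]) cube([41, 50, 629]);
translate([0, 938, 0]) rotate([0, atan2(204, 595), 0]) cube([41, 50, 629]);
translate([509, 938, 0]) mirror([1, 0, 0]) rotate([0, atan2(204, 595), 0]) cube([41, 50, 629]);


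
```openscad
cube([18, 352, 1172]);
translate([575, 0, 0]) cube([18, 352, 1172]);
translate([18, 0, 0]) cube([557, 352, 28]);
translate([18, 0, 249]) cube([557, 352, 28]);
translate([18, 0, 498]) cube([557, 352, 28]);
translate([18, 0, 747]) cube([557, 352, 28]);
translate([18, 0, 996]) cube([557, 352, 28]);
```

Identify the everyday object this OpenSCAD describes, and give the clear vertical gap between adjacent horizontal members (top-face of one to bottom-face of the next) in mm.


A bookshelf. The clear shelf gap is 221 mm.

Two tall side panels with 5 horizontal boards between them — a bookshelf. The first two shelf undersides are at z = 0 and z = 249; with shelf thickness 28, the clear gap is 249 − 0 − 28 = 221 mm.


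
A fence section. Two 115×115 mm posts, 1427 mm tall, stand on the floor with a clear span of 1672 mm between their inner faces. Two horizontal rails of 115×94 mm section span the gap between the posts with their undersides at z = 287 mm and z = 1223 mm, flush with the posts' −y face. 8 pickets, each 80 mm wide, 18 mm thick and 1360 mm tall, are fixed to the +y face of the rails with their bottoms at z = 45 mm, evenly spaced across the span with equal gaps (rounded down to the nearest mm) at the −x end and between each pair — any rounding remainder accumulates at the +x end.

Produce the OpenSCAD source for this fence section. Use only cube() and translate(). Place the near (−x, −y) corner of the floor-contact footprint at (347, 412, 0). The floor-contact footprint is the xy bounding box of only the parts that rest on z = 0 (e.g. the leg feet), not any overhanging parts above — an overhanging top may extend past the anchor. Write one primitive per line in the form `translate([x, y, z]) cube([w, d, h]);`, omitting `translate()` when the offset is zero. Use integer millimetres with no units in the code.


translate([347, 412, 0]) cube([115, 115, 1427]);
translate([2134, 412, 0]) cube([115, 115, 1427]);
translate([462, 412, 287]) cube([1672, 115, 94]);
translate([462, 412, 1223]) cube([1672, 115, 94]);
translate([576, 527, 45]) cube([80, 18, 1360]);
translate([770, 527, 45]) cube([80, 18, 1360]);
translate([964, 527, 45]) cube([80, 18, 1360]);
translate([1158, 527, 45]) cube([80, 18, 1360]);
translate([1352, 527, 45]) cube([80, 18, 1360]);
translate([1546, 527, 45]) cube([80, 18, 1360]);
translate([1740, 527, 45]) cube([80, 18, 1360]);
translate([1934, 527, 45]) cube([80, 18, 1360]);


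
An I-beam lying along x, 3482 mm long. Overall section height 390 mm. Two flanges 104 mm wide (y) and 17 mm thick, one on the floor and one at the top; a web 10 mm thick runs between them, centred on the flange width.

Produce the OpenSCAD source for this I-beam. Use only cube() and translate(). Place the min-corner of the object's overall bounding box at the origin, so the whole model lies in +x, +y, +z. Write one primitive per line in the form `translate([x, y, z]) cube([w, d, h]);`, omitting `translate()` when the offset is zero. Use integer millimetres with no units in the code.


cube([3482, 104, 17]);
translate([0, 47, 17]) cube([3482, 10, 356]);
translate([0, 0, 373]) cube([3482, 104, 17]);


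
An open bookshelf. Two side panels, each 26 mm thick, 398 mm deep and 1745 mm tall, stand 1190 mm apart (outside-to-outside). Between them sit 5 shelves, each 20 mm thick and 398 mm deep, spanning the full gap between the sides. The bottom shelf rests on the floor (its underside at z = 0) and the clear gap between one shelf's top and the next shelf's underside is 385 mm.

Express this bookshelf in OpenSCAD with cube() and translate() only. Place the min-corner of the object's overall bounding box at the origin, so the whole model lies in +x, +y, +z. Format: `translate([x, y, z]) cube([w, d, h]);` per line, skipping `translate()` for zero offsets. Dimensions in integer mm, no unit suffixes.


cube([26, 398, 1745]);
translate([1164, 0, 0]) cube([26, 398, 1745]);
translate([26, 0, 0]) cube([1138, 398, 20]);
translate([26, 0, 405]) cube([1138, 398, 20]);
translate([26, 0, 810]) cube([1138, 398, 20]);
translate([26, 0, 1215]) cube([1138, 398, 20]);
translate([26, 0, 1620]) cube([1138, 398, 20]);


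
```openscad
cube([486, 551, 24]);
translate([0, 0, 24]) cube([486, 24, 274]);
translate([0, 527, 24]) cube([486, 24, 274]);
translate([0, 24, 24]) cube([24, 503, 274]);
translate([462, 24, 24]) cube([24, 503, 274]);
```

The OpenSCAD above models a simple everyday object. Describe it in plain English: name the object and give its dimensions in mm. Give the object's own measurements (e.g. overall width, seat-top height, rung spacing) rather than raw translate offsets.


An open-topped rectangular box: outside dimensions 486×551×298 mm, with a uniform wall and base thickness of 24 mm. The base is a full 486×551 slab on the floor; four walls sit on top of the base. The front and back walls (the −y and +y sides) span the full width; the two side walls fit between them.


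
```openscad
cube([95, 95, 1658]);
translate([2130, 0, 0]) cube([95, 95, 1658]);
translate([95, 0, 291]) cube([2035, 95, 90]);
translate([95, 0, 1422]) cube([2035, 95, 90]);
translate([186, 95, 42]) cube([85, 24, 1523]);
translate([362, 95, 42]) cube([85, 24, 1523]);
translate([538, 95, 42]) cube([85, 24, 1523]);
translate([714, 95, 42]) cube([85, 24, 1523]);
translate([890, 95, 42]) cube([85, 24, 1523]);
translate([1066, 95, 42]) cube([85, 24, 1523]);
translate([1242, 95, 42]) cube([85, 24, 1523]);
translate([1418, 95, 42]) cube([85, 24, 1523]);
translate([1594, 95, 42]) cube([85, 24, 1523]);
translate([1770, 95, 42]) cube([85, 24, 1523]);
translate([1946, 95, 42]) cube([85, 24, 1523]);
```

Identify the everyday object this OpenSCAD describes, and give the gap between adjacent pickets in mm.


A fence section. The picket gap is 91 mm.

Two posts, two rails, 11 pickets — a fence section. Span 2035 mm holds 11 pickets of 85 mm with 12 equal gaps: ⌊(2035 − 11·85) / 12⌋ = 91 mm.


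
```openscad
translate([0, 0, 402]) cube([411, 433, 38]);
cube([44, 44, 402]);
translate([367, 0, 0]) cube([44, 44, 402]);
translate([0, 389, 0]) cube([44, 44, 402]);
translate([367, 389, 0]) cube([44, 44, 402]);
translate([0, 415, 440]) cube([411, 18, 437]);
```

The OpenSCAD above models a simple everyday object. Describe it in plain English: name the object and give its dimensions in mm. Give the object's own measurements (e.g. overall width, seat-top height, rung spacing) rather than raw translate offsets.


A chair. The seat is a 411×433×38 mm slab with its top at z = 440 mm, on four 44×44 mm corner legs (flush with the seat edges, standing on z = 0). A flat backrest 18 mm thick, 437 mm tall, spans the full seat width and rises from the seat top along its +y edge, rear face flush with the rear of the seat.


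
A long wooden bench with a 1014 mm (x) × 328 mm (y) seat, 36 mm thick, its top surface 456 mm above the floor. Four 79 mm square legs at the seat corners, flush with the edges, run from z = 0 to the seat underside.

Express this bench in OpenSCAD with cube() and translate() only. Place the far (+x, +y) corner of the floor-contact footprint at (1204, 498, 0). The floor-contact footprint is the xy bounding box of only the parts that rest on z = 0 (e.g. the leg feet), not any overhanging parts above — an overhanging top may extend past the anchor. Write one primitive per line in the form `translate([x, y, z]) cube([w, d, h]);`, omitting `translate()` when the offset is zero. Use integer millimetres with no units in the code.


// leg_h = 456 − 36 = 420
translate([190, 170, 420]) cube([1014, 328, 36]);
translate([190, 170, 0]) cube([79, 79, 420]);
translate([190, 419, 0]) cube([79, 79, 420]);
translate([1125, 170, 0]) cube([79, 79, 420]);
translate([1125, 419, 0]) cube([79, 79, 420]);


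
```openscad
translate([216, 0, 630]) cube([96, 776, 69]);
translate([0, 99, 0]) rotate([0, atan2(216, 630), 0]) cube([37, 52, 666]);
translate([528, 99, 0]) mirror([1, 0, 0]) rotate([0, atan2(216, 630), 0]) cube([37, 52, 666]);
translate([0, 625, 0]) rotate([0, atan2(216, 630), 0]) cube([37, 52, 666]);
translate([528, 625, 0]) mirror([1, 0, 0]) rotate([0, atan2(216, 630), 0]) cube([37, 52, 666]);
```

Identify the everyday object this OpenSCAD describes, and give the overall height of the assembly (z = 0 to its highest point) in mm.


A sawhorse. The overall height is 699 mm.

A beam across two mirrored pairs of raked legs — a sawhorse. The beam's underside is at z = 630 (matching the legs' vertical rise in atan2(216, 630)) and the beam is 69 mm tall, so its top is at 630 + 69 = 699 mm. The raked legs top out at the beam's underside, so that is the highest point.


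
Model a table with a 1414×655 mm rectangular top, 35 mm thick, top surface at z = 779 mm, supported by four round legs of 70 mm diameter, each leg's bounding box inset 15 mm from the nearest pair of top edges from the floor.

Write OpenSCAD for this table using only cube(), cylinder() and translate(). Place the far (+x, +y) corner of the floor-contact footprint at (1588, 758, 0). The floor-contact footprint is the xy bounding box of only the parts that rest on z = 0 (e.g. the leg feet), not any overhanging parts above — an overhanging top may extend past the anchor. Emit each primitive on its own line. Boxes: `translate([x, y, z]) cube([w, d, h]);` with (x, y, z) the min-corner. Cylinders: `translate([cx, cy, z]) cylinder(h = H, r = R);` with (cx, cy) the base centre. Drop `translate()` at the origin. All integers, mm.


translate([189, 118, 744]) cube([1414, 655, 35]);
translate([239, 168, 0]) cylinder(h = 744, r = 35);
translate([1553, 168, 0]) cylinder(h = 744, r = 35);
translate([239, 723, 0]) cylinder(h = 744, r = 35);
translate([1553, 723, 0]) cylinder(h = 744, r = 35);


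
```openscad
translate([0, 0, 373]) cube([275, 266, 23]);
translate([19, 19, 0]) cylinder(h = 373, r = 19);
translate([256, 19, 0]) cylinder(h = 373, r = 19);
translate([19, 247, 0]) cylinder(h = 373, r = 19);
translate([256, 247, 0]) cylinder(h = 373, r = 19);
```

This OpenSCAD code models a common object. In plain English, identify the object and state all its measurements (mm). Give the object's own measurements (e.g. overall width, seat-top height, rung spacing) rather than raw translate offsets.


A simple wooden stool: a rectangular seat 275 mm (x) by 266 mm (y), 23 mm thick, top face at z = 396 mm, on four round legs, each 38 mm in diameter. The legs rest on z = 0, each leg's axis is inset half a diameter from the nearest pair of seat edges (so the leg's bounding box is flush with the corner).


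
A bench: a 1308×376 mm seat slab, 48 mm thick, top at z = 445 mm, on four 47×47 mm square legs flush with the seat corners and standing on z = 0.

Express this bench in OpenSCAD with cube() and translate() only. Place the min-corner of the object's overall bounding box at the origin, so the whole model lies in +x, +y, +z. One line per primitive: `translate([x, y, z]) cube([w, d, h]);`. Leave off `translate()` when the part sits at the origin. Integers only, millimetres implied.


translate([0, 0, 397]) cube([1308, 376, 48]);
cube([47, 47, 397]);
translate([0, 329, 0]) cube([47, 47, 397]);
translate([1261, 0, 0]) cube([47, 47, 397]);
translate([1261, 329, 0]) cube([47, 47, 397]);


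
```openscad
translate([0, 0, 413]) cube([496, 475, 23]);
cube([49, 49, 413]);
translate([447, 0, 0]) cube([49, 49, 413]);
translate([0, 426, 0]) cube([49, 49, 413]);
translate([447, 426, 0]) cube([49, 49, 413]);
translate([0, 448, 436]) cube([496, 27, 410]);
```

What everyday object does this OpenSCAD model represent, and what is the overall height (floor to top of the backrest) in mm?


A chair. The overall height is 846 mm.

A slab on four corner posts with a tall panel at the back — a chair. The seat slab sits at z = 413 with thickness 23, and the 410 mm backrest starts at the seat top, so the overall height is 413 + 23 + 410 = 846 mm.


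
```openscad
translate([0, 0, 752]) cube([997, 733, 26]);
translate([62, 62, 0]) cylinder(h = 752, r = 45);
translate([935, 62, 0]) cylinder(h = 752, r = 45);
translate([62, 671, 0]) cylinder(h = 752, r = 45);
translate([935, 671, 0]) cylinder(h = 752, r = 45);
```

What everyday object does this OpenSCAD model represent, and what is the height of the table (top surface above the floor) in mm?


A table. The table height is 778 mm.

A 997×733×26 slab sits at z = 752 on four Ø90 mm round legs — a table. The top surface is at 752 + 26 = 778 mm.


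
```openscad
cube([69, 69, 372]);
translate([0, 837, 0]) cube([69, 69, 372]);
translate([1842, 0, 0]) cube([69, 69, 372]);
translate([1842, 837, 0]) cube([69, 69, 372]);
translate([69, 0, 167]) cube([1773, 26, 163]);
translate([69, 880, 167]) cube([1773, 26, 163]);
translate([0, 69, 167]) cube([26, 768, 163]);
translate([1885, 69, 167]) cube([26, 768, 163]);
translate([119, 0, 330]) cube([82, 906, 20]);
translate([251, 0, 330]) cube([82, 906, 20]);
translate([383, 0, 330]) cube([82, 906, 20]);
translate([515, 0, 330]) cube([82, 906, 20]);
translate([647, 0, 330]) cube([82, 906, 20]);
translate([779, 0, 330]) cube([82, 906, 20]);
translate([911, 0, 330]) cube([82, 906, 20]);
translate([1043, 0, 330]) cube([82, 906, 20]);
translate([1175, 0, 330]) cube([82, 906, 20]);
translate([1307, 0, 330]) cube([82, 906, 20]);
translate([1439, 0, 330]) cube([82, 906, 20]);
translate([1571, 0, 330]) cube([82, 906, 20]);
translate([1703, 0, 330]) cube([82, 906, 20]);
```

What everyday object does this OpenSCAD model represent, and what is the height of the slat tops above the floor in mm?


A bed frame. The slat-top height is 350 mm.

Four posts, four rails, and a row of slats — a bed frame. Slats sit on the rails at z = 167 + 163 = 330; with slat thickness 20, the top is 350 mm.


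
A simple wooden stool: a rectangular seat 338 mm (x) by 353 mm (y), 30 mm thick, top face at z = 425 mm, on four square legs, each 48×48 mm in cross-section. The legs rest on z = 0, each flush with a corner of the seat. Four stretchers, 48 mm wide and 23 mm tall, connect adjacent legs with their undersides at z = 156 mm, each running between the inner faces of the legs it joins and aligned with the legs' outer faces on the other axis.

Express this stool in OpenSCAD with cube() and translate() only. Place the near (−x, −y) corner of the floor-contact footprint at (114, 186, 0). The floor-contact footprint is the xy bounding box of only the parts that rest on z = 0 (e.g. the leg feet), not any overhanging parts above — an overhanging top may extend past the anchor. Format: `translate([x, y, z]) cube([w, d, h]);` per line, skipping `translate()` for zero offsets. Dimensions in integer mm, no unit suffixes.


translate([114, 186, 395]) cube([338, 353, 30]);
translate([114, 186, 0]) cube([48, 48, 395]);
translate([404, 186, 0]) cube([48, 48, 395]);
translate([114, 491, 0]) cube([48, 48, 395]);
translate([404, 491, 0]) cube([48, 48, 395]);
translate([162, 186, 156]) cube([242, 48, 23]);
translate([162, 491, 156]) cube([242, 48, 23]);
translate([114, 234, 156]) cube([48, 257, 23]);
translate([404, 234, 156]) cube([48, 257, 23]);


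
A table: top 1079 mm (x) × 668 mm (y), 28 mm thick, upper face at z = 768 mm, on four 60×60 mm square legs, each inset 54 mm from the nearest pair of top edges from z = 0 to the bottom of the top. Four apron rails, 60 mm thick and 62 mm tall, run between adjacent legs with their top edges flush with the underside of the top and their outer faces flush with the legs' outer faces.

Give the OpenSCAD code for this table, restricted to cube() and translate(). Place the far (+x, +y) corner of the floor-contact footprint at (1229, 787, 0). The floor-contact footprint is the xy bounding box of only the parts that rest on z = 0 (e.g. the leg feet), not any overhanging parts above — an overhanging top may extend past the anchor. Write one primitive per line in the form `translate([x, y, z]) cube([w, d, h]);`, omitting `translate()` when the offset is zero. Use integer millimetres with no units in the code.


translate([204, 173, 740]) cube([1079, 668, 28]);
translate([258, 227, 0]) cube([60, 60, 740]);
translate([1169, 227, 0]) cube([60, 60, 740]);
translate([258, 727, 0]) cube([60, 60, 740]);
translate([1169, 727, 0]) cube([60, 60, 740]);
translate([318, 227, 678]) cube([851, 60, 62]);
translate([318, 727, 678]) cube([851, 60, 62]);
translate([258, 287, 678]) cube([60, 440, 62]);
translate([1169, 287, 678]) cube([60, 440, 62]);


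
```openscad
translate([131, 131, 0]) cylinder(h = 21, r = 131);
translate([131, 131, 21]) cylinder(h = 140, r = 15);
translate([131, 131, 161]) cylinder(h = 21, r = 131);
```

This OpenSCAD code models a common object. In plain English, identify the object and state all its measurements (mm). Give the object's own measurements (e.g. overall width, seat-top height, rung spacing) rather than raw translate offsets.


A spool: two coaxial disc flanges of radius 131 mm and thickness 21 mm, joined by a core cylinder of radius 15 mm and height 140 mm. The lower flange rests on z = 0 and the three cylinders share a vertical axis.


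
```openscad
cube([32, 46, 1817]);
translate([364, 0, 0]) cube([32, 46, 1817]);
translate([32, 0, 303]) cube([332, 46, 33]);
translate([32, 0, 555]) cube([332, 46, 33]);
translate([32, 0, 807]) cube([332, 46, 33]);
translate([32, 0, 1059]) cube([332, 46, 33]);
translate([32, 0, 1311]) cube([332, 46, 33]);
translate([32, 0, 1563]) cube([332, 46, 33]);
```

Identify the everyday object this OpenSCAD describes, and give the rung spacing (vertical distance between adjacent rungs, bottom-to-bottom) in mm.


A ladder. The rung spacing is 252 mm.

Two tall 32×46 posts with 6 short bars between them — a ladder. Adjacent rungs sit at z = 303 and z = 555, so the spacing is 555 − 303 = 252 mm.


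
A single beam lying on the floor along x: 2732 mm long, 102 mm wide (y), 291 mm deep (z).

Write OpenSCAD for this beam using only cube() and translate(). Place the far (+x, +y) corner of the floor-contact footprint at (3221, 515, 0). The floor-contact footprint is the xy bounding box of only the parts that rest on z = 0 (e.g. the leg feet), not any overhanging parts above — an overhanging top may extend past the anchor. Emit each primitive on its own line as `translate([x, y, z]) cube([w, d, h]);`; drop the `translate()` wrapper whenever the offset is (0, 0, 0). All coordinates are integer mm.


translate([489, 413, 0]) cube([2732, 102, 291]);


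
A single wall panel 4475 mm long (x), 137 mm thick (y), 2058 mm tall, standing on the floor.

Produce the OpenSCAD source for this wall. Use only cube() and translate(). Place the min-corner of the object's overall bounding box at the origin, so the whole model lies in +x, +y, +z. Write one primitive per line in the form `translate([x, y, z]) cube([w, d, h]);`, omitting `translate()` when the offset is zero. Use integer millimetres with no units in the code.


cube([4475, 137, 2058]);


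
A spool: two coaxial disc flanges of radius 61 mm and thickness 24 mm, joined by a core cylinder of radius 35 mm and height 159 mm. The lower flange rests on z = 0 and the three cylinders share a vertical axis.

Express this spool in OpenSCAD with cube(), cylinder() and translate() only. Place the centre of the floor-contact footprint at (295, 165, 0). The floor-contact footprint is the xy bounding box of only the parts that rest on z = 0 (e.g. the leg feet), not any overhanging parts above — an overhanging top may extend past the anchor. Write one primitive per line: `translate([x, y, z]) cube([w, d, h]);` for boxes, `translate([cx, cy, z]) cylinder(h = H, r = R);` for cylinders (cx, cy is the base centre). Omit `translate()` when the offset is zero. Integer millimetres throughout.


translate([295, 165, 0]) cylinder(h = 24, r = 61);
translate([295, 165, 24]) cylinder(h = 159, r = 35);
translate([295, 165, 183]) cylinder(h = 24, r = 61);


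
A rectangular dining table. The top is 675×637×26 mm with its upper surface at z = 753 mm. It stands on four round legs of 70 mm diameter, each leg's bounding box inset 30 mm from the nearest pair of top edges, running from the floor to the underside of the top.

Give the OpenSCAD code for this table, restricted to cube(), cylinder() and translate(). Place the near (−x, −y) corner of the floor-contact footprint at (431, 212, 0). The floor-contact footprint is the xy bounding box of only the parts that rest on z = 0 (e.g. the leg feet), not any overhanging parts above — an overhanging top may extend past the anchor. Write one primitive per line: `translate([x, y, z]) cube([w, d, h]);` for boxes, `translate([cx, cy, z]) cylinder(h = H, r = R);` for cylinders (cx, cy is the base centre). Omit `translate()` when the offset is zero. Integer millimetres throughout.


translate([401, 182, 727]) cube([675, 637, 26]);
translate([466, 247, 0]) cylinder(h = 727, r = 35);
translate([1011, 247, 0]) cylinder(h = 727, r = 35);
translate([466, 754, 0]) cylinder(h = 727, r = 35);
translate([1011, 754, 0]) cylinder(h = 727, r = 35);


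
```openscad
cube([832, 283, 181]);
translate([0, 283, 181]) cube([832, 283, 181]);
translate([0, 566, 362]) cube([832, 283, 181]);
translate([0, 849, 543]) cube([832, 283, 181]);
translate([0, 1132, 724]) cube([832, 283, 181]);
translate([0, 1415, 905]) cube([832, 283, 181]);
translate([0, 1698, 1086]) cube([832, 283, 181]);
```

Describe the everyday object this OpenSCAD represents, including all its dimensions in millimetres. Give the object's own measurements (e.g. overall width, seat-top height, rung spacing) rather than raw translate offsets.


A straight staircase of 7 solid steps. Each step is 832 mm wide (x), 283 mm deep (y, the going) and 181 mm tall (the rise). The first step rests on the floor; each subsequent step sits one going further in +y and one rise higher in +z, directly behind and above the previous step with no overlap.


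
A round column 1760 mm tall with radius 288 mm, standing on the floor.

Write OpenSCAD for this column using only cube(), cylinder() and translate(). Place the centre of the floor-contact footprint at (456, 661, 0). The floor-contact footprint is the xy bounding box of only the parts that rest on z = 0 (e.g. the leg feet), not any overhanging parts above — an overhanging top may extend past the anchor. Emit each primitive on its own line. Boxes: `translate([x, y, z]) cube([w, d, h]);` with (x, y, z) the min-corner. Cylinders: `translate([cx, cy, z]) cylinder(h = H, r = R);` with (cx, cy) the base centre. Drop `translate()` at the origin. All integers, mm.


translate([456, 661, 0]) cylinder(h = 1760, r = 288);


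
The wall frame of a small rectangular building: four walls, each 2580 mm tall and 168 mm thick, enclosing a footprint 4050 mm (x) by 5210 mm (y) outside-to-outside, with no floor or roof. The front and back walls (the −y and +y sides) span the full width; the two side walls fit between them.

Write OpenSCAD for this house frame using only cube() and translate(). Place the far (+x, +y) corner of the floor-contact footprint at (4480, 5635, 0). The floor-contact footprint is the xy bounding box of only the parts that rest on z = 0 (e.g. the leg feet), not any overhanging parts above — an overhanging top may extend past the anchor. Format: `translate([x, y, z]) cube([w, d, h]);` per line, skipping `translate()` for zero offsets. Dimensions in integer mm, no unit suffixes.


translate([430, 425, 0]) cube([4050, 168, 2580]);
translate([430, 5467, 0]) cube([4050, 168, 2580]);
translate([430, 593, 0]) cube([168, 4874, 2580]);
translate([4312, 593, 0]) cube([168, 4874, 2580]);


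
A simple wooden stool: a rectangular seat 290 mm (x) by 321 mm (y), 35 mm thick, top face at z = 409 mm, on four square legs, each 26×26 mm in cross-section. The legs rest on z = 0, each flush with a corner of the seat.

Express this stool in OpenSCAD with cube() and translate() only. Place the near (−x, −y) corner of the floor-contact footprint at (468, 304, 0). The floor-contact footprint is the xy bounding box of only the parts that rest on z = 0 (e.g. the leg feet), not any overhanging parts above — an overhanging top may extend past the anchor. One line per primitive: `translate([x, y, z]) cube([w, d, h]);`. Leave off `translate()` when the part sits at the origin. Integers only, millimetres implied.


// leg_h = 409 - 35 = 374
translate([468, 304, 374]) cube([290, 321, 35]);
translate([468, 304, 0]) cube([26, 26, 374]);
translate([732, 304, 0]) cube([26, 26, 374]);
translate([468, 599, 0]) cube([26, 26, 374]);
translate([732, 599, 0]) cube([26, 26, 374]);


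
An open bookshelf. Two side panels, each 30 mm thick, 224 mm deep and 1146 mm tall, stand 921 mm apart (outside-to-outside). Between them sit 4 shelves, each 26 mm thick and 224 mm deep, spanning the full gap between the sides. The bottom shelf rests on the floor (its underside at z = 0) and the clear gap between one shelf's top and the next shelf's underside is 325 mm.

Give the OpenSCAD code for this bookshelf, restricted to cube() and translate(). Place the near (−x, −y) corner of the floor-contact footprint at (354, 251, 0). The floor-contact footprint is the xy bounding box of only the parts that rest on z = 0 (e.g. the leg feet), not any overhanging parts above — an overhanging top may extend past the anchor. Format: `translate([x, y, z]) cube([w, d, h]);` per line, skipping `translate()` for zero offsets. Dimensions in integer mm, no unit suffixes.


translate([354, 251, 0]) cube([30, 224, 1146]);
translate([1245, 251, 0]) cube([30, 224, 1146]);
translate([384, 251, 0]) cube([861, 224, 26]);
translate([384, 251, 351]) cube([861, 224, 26]);
translate([384, 251, 702]) cube([861, 224, 26]);
translate([384, 251, 1053]) cube([861, 224, 26]);


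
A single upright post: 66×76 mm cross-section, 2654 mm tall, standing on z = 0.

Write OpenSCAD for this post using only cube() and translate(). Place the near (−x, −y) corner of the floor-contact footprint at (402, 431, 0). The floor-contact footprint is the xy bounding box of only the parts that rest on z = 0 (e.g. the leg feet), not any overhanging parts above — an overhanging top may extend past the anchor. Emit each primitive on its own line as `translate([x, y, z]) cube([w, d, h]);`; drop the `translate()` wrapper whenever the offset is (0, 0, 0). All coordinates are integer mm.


translate([402, 431, 0]) cube([66, 76, 2654]);


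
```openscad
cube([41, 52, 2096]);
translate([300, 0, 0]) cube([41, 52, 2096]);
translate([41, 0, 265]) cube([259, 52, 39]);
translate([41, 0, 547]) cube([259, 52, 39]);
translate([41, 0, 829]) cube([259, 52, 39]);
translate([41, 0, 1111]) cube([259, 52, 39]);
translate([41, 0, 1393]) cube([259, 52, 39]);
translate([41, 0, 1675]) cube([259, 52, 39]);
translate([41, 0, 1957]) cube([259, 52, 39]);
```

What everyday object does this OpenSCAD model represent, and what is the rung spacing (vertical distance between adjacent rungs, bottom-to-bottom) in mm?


A ladder. The rung spacing is 282 mm.

Two tall 41×52 posts with 7 short bars between them — a ladder. Adjacent rungs sit at z = 265 and z = 547, so the spacing is 547 − 265 = 282 mm.


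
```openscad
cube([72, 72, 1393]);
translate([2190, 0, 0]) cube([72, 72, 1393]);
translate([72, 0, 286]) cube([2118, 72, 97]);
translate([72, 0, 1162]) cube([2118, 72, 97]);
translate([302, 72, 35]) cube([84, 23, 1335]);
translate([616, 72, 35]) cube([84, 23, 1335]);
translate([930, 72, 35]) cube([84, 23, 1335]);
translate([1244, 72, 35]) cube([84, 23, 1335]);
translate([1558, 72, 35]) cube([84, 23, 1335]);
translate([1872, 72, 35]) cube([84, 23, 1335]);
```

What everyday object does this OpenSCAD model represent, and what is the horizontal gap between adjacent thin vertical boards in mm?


A fence section. The picket gap is 230 mm.

Two posts, two rails, 6 pickets — a fence section. Span 2118 mm holds 6 pickets of 84 mm with 7 equal gaps: ⌊(2118 − 6·84) / 7⌋ = 230 mm.


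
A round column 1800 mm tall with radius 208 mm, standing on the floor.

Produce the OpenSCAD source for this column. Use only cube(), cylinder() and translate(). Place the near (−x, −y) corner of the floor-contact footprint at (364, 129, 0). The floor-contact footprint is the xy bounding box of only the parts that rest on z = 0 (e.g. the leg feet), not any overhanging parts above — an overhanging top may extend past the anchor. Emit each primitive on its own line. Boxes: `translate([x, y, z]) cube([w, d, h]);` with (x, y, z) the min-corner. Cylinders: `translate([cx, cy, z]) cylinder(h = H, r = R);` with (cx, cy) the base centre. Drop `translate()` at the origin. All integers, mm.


translate([572, 337, 0]) cylinder(h = 1800, r = 208);


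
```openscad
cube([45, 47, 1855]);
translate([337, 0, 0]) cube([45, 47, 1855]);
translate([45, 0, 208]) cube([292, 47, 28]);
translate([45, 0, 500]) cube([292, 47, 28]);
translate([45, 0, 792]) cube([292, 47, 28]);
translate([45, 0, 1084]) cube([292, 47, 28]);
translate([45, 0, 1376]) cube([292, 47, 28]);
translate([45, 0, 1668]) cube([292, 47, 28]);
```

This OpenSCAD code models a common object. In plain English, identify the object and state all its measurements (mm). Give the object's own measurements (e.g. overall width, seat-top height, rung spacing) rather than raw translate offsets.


A straight ladder. Two 45×47 mm vertical rails, 1855 mm tall, stand 382 mm apart (outside-to-outside) with their front faces coplanar on the −y side. 6 rungs, each 47 mm deep and 28 mm tall, span between the inner faces of the rails, front faces flush with the rails. The lowest rung's underside is at z = 208 mm and rungs are spaced 292 mm apart (underside to underside).


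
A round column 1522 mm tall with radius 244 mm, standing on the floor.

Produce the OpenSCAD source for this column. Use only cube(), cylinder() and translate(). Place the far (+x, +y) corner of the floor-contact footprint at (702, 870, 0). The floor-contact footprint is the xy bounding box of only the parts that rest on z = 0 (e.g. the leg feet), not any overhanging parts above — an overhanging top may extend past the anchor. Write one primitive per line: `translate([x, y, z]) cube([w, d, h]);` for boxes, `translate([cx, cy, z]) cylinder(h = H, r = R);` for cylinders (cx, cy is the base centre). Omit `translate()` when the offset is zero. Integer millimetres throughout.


translate([458, 626, 0]) cylinder(h = 1522, r = 244);


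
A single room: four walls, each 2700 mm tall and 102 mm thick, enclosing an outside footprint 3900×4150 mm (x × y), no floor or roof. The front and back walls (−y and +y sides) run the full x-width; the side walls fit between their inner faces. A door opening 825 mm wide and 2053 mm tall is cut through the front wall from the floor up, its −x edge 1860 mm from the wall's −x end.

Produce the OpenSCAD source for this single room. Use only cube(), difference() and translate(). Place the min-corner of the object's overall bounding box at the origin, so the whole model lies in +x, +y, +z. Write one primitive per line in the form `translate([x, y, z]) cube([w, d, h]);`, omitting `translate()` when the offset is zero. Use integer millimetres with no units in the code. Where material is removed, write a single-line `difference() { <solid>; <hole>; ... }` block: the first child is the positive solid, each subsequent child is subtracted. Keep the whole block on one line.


difference() { cube([3900, 102, 2700]); translate([1860, 0, 0]) cube([825, 102, 2053]); }
translate([0, 4048, 0]) cube([3900, 102, 2700]);
translate([0, 102, 0]) cube([102, 3946, 2700]);
translate([3798, 102, 0]) cube([102, 3946, 2700]);


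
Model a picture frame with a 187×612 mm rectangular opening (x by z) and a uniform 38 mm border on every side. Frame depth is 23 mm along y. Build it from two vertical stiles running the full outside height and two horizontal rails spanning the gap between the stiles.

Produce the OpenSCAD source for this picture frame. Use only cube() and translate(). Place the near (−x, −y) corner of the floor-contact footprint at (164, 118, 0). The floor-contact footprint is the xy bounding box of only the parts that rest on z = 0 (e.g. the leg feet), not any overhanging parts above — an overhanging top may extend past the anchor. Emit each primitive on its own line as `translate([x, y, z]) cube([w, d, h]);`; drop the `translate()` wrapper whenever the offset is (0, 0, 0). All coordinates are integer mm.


translate([164, 118, 0]) cube([38, 23, 688]);
translate([389, 118, 0]) cube([38, 23, 688]);
translate([202, 118, 0]) cube([187, 23, 38]);
translate([202, 118, 650]) cube([187, 23, 38]);
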